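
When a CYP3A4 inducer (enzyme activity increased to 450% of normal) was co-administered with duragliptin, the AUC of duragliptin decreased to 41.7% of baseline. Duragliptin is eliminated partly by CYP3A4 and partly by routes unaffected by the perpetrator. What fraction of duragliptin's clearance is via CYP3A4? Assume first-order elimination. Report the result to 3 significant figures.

Call the CYP3A4 fraction fm. After the interaction, CL_new/CL_old = fm × 4.5 + (1 − fm).
AUC ratio = 1 / (new CL fraction), so new CL fraction = 1 / 0.417 = 2.398.
fm × 4.5 + 1 − fm = 2.398  ⇒  fm × (4.5 − 1) = 1.398  ⇒  fm = 0.399.

0.399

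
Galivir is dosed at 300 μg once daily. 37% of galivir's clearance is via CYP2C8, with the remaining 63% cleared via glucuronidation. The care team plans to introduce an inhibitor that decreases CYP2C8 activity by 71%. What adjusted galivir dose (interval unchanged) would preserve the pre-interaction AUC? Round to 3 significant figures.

221 μg

The CYP2C8 pathway (37% of clearance) drops to 0.29× activity: 0.37 × 0.29 = 0.1073.
The remaining 63% of clearance is unaffected.
Relative clearance = 0.1073 + 0.63 = 0.7373.
To maintain the same steady-state level, dose must scale with clearance: new dose = 300 × 0.7373 = 221 μg.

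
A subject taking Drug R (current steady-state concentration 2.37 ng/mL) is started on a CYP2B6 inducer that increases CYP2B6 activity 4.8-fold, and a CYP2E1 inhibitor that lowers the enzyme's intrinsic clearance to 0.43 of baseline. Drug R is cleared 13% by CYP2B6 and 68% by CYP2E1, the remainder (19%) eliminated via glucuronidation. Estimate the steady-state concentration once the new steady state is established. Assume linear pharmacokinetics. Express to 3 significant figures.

2.14 ng/mL

CYP2B6: 0.13 × 4.8 = 0.624
CYP2E1: 0.68 × 0.43 = 0.2924
Other: 0.19 (unchanged)
CL_new/CL_old = 0.624 + 0.2924 + 0.19 = 1.1064.
New steady-state concentration = 2.37 / 1.1064 = 2.14 ng/mL (concentration scales inversely with clearance).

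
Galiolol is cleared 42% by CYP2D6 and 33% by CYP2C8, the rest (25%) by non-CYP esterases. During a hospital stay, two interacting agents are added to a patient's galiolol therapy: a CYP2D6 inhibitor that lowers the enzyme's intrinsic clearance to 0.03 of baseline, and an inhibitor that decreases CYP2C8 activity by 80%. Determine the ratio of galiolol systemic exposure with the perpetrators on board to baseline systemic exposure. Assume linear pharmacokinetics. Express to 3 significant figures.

3.04

The CYP2D6 pathway (42% of clearance) is reduced to 0.03× activity: 0.42 × 0.03 = 0.0126.
The CYP2C8 pathway (33% of clearance) drops to 0.2× activity: 0.33 × 0.2 = 0.066.
The remaining 25% of clearance is unaffected.
New clearance relative to baseline: 0.0126 + 0.066 + 0.25 = 0.3286.
Net systemic exposure ratio = 1 / 0.3286 = 3.04.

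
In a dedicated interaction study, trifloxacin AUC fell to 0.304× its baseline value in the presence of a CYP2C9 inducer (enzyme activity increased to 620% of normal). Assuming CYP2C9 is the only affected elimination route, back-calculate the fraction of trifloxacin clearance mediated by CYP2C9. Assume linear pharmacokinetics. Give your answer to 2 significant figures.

0.44

CL'/CL = 1 / 0.304 = 3.289
6.2·fm + (1 − fm) = 3.289
fm = (3.289 − 1) / (6.2 − 1) = 0.44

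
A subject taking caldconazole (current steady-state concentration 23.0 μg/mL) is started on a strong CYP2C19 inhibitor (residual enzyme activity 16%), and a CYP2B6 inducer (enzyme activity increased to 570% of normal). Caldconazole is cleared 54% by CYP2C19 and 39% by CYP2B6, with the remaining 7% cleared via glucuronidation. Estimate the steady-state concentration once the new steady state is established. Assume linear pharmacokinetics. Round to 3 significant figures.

CYP2C19: 0.54 × 0.16 = 0.0864
CYP2B6: 0.39 × 5.7 = 2.223
Other: 0.07 (unchanged)
Relative clearance = 0.0864 + 2.223 + 0.07 = 2.3794.
Steady-state concentration ∝ 1/CL: new value = 23.0 / 2.3794 = 9.67 μg/mL.

9.67 μg/mL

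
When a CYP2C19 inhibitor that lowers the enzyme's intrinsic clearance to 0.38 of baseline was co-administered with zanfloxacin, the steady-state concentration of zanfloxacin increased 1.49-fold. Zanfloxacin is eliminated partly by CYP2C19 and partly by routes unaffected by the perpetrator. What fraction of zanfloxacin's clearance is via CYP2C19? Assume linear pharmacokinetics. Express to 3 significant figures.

0.530

Let x = fm,CYP2C19. Because steady-state concentration ∝ 1/CL, relative clearance fell to 1/1.49 = 0.6711.
Only the CYP2C19 route changed, so 0.6711 = x·0.38 + (1 − x), giving x = 0.530.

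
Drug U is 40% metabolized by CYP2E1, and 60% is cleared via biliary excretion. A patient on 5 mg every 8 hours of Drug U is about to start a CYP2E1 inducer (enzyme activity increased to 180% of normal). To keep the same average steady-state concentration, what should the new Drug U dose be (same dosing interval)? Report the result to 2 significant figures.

6.6 mg

The CYP2E1 pathway (40% of clearance) increases to 1.8× activity: 0.4 × 1.8 = 0.72.
The remaining 60% of clearance is unaffected.
New clearance relative to baseline: 0.72 + 0.6 = 1.32.
Exposure is unchanged when dose changes in proportion to clearance. New dose = 5 mg × 1.32 = 6.6 mg.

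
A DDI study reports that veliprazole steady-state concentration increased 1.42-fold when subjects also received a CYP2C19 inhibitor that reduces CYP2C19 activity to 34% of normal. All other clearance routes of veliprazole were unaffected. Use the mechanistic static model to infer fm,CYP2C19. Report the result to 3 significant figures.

0.448

Write x for the fraction cleared via CYP2C19. The observed steady-state concentration change means clearance fell to 1/1.42 = 0.7042 of baseline.
Only the CYP2C19 route changed, so 0.7042 = x·0.34 + (1 − x), giving x = 0.448.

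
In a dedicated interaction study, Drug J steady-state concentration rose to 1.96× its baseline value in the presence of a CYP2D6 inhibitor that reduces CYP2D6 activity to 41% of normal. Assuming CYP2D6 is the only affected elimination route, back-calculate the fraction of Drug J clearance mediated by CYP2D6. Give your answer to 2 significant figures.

Let x = fm,CYP2D6. Because steady-state concentration ∝ 1/CL, relative clearance fell to 1/1.96 = 0.5102.
Only the CYP2D6 route changed, so 0.5102 = x·0.41 + (1 − x), giving x = 0.83.

0.83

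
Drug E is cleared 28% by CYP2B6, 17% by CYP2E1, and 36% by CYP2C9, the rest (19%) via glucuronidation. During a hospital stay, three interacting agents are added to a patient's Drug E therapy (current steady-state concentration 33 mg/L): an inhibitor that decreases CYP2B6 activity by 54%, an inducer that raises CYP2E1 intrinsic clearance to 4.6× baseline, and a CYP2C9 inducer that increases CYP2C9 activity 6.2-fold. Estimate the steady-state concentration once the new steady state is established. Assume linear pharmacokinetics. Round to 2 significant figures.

CYP2B6: 0.28 × 0.46 = 0.1288
CYP2E1: 0.17 × 4.6 = 0.782
CYP2C9: 0.36 × 6.2 = 2.232
Other: 0.19 (unchanged)
New clearance relative to baseline: 0.1288 + 0.782 + 2.232 + 0.19 = 3.3328.
New steady-state concentration = 33 / 3.3328 = 9.9 mg/L (concentration scales inversely with clearance).

9.9 mg/L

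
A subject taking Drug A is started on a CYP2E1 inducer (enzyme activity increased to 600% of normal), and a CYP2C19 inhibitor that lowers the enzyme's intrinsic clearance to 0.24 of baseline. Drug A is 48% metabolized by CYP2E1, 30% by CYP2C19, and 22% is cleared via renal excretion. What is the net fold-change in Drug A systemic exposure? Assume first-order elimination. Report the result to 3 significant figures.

CYP2E1: 0.48 × 6 = 2.88
CYP2C19: 0.3 × 0.24 = 0.072
Other: 0.22 (unchanged)
Relative clearance = 2.88 + 0.072 + 0.22 = 3.172.
Net systemic exposure ratio = 1 / 3.172 = 0.315.

0.315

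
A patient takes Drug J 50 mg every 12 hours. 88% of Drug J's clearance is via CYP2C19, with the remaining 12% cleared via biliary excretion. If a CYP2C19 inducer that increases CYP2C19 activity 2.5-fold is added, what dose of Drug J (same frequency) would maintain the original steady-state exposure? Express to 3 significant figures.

116 mg

The CYP2C19 pathway (88% of clearance) rises to 2.5× activity: 0.88 × 2.5 = 2.2.
Non-CYP routes (12%) are unchanged.
New clearance relative to baseline: 2.2 + 0.12 = 2.32.
Css,avg = (dose rate)/CL, so holding Css fixed requires dose ∝ CL: 50 × 2.32 = 116 mg.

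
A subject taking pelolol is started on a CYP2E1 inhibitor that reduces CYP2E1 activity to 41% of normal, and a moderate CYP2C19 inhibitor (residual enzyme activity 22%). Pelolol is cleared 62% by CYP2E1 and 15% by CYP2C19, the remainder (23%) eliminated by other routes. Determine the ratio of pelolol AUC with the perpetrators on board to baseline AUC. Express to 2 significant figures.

The CYP2E1 pathway (62% of clearance) falls to 0.41× activity: 0.62 × 0.41 = 0.2542.
The CYP2C19 pathway (15% of clearance) drops to 0.22× activity: 0.15 × 0.22 = 0.033.
The remaining 23% of clearance is unaffected.
Relative clearance = 0.2542 + 0.033 + 0.23 = 0.5172.
Net AUC ratio = 1 / 0.5172 = 1.9.

1.9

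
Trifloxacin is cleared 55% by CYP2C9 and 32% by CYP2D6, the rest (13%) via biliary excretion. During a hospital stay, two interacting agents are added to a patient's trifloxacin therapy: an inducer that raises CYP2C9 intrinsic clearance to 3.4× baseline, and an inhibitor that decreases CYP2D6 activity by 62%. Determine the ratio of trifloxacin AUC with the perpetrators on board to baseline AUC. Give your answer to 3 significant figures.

The CYP2C9 pathway (55% of clearance) is boosted to 3.4× activity: 0.55 × 3.4 = 1.87.
The CYP2D6 pathway (32% of clearance) is reduced to 0.38× activity: 0.32 × 0.38 = 0.1216.
The remaining 13% of clearance is unaffected.
New clearance relative to baseline: 1.87 + 0.1216 + 0.13 = 2.1216.
AUC ∝ 1/CL: fold-change = 1 / 2.1216 = 0.471.

0.471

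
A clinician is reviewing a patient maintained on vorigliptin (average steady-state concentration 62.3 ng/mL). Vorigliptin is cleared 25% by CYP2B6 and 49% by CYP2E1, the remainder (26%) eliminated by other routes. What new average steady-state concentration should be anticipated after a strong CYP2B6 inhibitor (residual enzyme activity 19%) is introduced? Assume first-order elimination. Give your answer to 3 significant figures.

CYP2B6: 0.25 × 0.19 = 0.0475
CYP2E1: 0.49 (unchanged)
Other: 0.26 (unchanged)
New clearance relative to baseline: 0.0475 + 0.49 + 0.26 = 0.7975.
With dosing unchanged, average steady-state concentration scales as 1/CL: 62.3 / 0.7975 = 78.1 ng/mL.

78.1 ng/mL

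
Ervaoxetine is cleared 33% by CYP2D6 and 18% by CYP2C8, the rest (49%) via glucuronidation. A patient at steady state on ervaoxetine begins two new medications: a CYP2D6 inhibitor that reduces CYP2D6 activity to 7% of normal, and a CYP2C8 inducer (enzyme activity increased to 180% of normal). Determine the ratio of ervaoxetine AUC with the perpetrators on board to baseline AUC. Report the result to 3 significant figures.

The CYP2D6 pathway (33% of clearance) is reduced to 0.07× activity: 0.33 × 0.07 = 0.0231.
The CYP2C8 pathway (18% of clearance) is boosted to 1.8× activity: 0.18 × 1.8 = 0.324.
The remaining 49% of clearance is unaffected.
New clearance relative to baseline: 0.0231 + 0.324 + 0.49 = 0.8371.
Net AUC ratio = 1 / 0.8371 = 1.19.

1.19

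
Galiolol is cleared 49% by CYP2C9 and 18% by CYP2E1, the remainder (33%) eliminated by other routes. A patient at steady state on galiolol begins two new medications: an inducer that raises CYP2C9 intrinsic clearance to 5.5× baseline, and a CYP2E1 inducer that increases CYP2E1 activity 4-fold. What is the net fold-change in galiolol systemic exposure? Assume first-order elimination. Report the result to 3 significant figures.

0.267

CYP2C9: 0.49 × 5.5 = 2.695
CYP2E1: 0.18 × 4 = 0.72
Other: 0.33 (unchanged)
New clearance relative to baseline: 2.695 + 0.72 + 0.33 = 3.745.
Because systemic exposure varies inversely with clearance, the combined effect is 1 / 3.745 = 0.267.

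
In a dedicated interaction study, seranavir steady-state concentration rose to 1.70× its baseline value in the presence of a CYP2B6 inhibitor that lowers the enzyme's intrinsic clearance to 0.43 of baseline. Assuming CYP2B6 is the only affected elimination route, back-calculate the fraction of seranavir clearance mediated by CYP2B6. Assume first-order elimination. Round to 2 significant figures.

0.72

CL'/CL = 1 / 1.70 = 0.5882
0.43·fm + (1 − fm) = 0.5882
fm = (0.5882 − 1) / (0.43 − 1) = 0.72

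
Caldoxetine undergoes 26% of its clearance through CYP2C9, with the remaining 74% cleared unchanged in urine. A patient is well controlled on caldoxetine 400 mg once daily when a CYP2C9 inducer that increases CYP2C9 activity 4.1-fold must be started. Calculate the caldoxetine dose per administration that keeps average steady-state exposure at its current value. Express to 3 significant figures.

722 mg

The CYP2C9 pathway (26% of clearance) increases to 4.1× activity: 0.26 × 4.1 = 1.066.
Non-CYP routes (74%) are unchanged.
Relative clearance = 1.066 + 0.74 = 1.806.
Exposure is unchanged when dose changes in proportion to clearance. New dose = 400 mg × 1.806 = 722 mg.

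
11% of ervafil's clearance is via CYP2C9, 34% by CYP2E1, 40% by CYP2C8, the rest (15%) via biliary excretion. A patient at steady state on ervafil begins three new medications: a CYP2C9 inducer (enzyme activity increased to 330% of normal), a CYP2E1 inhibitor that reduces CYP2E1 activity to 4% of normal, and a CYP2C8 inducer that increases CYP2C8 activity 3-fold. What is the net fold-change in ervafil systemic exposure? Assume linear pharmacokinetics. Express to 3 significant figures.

0.579

The CYP2C9 pathway (11% of clearance) rises to 3.3× activity: 0.11 × 3.3 = 0.363.
The CYP2E1 pathway (34% of clearance) is reduced to 0.04× activity: 0.34 × 0.04 = 0.0136.
The CYP2C8 pathway (40% of clearance) is boosted to 3× activity: 0.4 × 3 = 1.2.
The remaining 15% of clearance is unaffected.
New clearance relative to baseline: 0.363 + 0.0136 + 1.2 + 0.15 = 1.7266.
Net systemic exposure ratio = 1 / 1.7266 = 0.579.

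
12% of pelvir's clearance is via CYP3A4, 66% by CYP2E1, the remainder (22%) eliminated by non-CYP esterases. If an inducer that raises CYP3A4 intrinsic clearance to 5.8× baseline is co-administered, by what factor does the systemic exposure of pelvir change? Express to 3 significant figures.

0.635

The CYP3A4 pathway (12% of clearance) increases to 5.8× activity: 0.12 × 5.8 = 0.696.
CYP2E1 (66%) and the residual 22% are unaffected.
Relative clearance = 0.696 + 0.66 + 0.22 = 1.576.
Systemic exposure is inversely proportional to clearance, so the fold-change is 1 / 1.576 = 0.635.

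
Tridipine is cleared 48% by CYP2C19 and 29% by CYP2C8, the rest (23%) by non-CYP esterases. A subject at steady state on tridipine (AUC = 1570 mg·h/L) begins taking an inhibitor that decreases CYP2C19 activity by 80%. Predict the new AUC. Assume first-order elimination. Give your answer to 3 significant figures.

The CYP2C19 pathway (48% of clearance) falls to 0.2× activity: 0.48 × 0.2 = 0.096.
CYP2C8 (29%) and the residual 23% are unaffected.
New clearance relative to baseline: 0.096 + 0.29 + 0.23 = 0.616.
New AUC = baseline ÷ relative clearance = 1570 / 0.616 = 2.55 × 10³ mg·h/L.

2.55 × 10³ mg·h/L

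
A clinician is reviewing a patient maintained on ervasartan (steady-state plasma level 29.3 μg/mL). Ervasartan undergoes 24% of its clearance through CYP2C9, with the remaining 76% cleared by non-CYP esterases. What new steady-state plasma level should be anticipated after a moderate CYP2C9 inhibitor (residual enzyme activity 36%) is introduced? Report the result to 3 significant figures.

The CYP2C9 pathway (24% of clearance) drops to 0.36× activity: 0.24 × 0.36 = 0.0864.
Non-CYP routes (76%) are unchanged.
Relative clearance = 0.0864 + 0.76 = 0.8464.
Steady-state plasma level ∝ 1/CL, so new value = 29.3 / 0.8464 = 34.6 μg/mL.

34.6 μg/mL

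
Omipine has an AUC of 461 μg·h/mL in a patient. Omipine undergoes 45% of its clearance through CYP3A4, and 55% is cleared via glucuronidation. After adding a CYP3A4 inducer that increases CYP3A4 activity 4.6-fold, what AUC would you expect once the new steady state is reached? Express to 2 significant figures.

1.8 × 10² μg·h/mL

The CYP3A4 pathway (45% of clearance) increases to 4.6× activity: 0.45 × 4.6 = 2.07.
Non-CYP routes (55%) are unchanged.
New clearance relative to baseline: 2.07 + 0.55 = 2.62.
AUC ∝ 1/CL, so new value = 461 / 2.62 = 1.8 × 10² μg·h/mL.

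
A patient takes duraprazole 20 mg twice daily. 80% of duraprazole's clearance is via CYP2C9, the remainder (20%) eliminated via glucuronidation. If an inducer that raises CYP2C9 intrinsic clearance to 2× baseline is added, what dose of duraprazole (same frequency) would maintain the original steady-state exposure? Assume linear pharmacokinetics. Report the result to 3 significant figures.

The CYP2C9 pathway (80% of clearance) is boosted to 2× activity: 0.8 × 2 = 1.6.
The remaining 20% of clearance is unaffected.
New clearance relative to baseline: 1.6 + 0.2 = 1.8.
Exposure is unchanged when dose changes in proportion to clearance. New dose = 20 mg × 1.8 = 36.0 mg.

36.0 mg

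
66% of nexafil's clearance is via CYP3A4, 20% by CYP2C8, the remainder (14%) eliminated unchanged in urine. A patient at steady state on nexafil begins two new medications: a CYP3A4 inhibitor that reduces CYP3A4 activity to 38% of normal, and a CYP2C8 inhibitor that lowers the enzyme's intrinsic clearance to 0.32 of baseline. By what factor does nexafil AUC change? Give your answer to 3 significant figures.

2.20

CYP3A4: 0.66 × 0.38 = 0.2508
CYP2C8: 0.2 × 0.32 = 0.064
Other: 0.14 (unchanged)
Relative clearance = 0.2508 + 0.064 + 0.14 = 0.4548.
Net AUC ratio = 1 / 0.4548 = 2.20.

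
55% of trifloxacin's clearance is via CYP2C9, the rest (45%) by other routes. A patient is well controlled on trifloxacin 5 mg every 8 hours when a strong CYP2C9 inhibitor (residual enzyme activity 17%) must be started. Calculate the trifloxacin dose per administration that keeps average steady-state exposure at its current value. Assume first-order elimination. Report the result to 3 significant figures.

The CYP2C9 pathway (55% of clearance) drops to 0.17× activity: 0.55 × 0.17 = 0.0935.
Non-CYP routes (45%) are unchanged.
Relative clearance = 0.0935 + 0.45 = 0.5435.
Css,avg = (dose rate)/CL, so holding Css fixed requires dose ∝ CL: 5 × 0.5435 = 2.72 mg.

2.72 mg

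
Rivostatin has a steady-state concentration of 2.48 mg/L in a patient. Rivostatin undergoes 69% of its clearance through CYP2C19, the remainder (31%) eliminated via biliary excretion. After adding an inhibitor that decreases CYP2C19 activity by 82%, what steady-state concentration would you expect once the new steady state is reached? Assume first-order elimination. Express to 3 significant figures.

5.71 mg/L

CYP2C19: 0.69 × 0.18 = 0.1242
Other: 0.31 (unchanged)
New clearance relative to baseline: 0.1242 + 0.31 = 0.4342.
Steady-state concentration ∝ 1/CL, so new value = 2.48 / 0.4342 = 5.71 mg/L.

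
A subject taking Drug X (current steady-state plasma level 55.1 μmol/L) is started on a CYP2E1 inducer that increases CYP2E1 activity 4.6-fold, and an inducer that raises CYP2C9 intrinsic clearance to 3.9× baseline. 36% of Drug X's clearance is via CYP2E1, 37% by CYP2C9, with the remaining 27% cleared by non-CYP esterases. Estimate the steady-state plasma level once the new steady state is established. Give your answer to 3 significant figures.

16.4 μmol/L

CYP2E1: 0.36 × 4.6 = 1.656
CYP2C9: 0.37 × 3.9 = 1.443
Other: 0.27 (unchanged)
Relative clearance = 1.656 + 1.443 + 0.27 = 3.369.
Dividing the baseline by the relative clearance: 55.1 / 3.369 = 16.4 μmol/L.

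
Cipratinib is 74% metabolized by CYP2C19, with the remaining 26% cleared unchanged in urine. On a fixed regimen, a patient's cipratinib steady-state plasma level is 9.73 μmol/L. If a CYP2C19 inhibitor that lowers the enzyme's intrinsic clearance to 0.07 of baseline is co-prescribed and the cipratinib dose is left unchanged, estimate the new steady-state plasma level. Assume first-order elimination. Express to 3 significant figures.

31.2 μmol/L

The CYP2C19 pathway (74% of clearance) falls to 0.07× activity: 0.74 × 0.07 = 0.0518.
Non-CYP routes (26%) are unchanged.
CL_new/CL_old = 0.0518 + 0.26 = 0.3118.
With dosing unchanged, steady-state plasma level scales as 1/CL: 9.73 / 0.3118 = 31.2 μmol/L.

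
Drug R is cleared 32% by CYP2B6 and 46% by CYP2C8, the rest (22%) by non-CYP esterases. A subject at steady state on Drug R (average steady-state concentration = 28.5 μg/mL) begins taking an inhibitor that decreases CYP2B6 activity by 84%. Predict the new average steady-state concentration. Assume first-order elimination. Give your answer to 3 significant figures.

CYP2B6: 0.32 × 0.16 = 0.0512
CYP2C8: 0.46 (unchanged)
Other: 0.22 (unchanged)
New clearance relative to baseline: 0.0512 + 0.46 + 0.22 = 0.7312.
With dosing unchanged, average steady-state concentration scales as 1/CL: 28.5 / 0.7312 = 39.0 μg/mL.

39.0 μg/mL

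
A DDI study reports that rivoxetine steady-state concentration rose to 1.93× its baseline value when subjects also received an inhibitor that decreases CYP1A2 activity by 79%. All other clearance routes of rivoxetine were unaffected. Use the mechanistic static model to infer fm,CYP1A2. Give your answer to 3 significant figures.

0.610

Write x for the fraction cleared via CYP1A2. The observed steady-state concentration change means clearance fell to 1/1.93 = 0.5181 of baseline.
Only the CYP1A2 route changed, so 0.5181 = x·0.21 + (1 − x), giving x = 0.610.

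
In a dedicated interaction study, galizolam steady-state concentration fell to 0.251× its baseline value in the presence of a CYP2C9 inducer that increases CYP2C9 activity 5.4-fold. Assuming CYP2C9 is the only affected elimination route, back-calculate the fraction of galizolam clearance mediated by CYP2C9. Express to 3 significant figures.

0.678

Write x for the fraction cleared via CYP2C9. The observed steady-state concentration change means clearance rose to 1/0.251 = 3.984 of baseline.
Only the CYP2C9 route changed, so 3.984 = x·5.4 + (1 − x), giving x = 0.678.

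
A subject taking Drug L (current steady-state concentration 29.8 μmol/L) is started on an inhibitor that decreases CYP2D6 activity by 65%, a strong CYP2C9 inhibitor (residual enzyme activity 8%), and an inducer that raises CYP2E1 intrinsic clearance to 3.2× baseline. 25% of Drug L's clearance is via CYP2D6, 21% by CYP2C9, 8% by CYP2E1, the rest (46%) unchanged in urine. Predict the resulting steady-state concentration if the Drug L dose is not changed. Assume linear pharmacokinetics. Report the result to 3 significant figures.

36.3 μmol/L

The CYP2D6 pathway (25% of clearance) drops to 0.35× activity: 0.25 × 0.35 = 0.0875.
The CYP2C9 pathway (21% of clearance) is reduced to 0.08× activity: 0.21 × 0.08 = 0.0168.
The CYP2E1 pathway (8% of clearance) is boosted to 3.2× activity: 0.08 × 3.2 = 0.256.
The remaining 46% of clearance is unaffected.
Relative clearance = 0.0875 + 0.0168 + 0.256 + 0.46 = 0.8203.
Steady-state concentration ∝ 1/CL: new value = 29.8 / 0.8203 = 36.3 μmol/L.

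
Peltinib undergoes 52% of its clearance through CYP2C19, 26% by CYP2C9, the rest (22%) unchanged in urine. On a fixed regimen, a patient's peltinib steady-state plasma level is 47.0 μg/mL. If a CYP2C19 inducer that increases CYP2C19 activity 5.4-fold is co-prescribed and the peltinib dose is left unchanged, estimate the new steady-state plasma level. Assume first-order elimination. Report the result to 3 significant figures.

14.3 μg/mL

The CYP2C19 pathway (52% of clearance) increases to 5.4× activity: 0.52 × 5.4 = 2.808.
CYP2C9 (26%) and the residual 22% are unaffected.
CL_new/CL_old = 2.808 + 0.26 + 0.22 = 3.288.
With dosing unchanged, steady-state plasma level scales as 1/CL: 47.0 / 3.288 = 14.3 μg/mL.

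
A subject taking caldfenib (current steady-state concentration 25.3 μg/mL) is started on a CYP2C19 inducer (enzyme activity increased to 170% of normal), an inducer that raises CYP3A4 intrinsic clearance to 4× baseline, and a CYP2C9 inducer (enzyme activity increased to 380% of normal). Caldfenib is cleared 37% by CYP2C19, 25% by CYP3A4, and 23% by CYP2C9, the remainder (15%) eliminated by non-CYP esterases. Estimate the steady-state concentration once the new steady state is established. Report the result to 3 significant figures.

The CYP2C19 pathway (37% of clearance) increases to 1.7× activity: 0.37 × 1.7 = 0.629.
The CYP3A4 pathway (25% of clearance) is boosted to 4× activity: 0.25 × 4 = 1.
The CYP2C9 pathway (23% of clearance) rises to 3.8× activity: 0.23 × 3.8 = 0.874.
Non-CYP routes (15%) are unchanged.
Relative clearance = 0.629 + 1 + 0.874 + 0.15 = 2.653.
Steady-state concentration ∝ 1/CL: new value = 25.3 / 2.653 = 9.54 μg/mL.

9.54 μg/mL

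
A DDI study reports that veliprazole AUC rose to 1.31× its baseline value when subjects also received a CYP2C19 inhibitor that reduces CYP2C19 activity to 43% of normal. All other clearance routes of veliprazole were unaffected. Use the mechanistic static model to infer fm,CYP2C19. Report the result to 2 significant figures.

0.42

Let fm be the CYP2C19 fraction. New clearance relative to baseline = fm × 0.43 + (1 − fm).
AUC ratio = 1 / (new CL fraction), so new CL fraction = 1 / 1.31 = 0.7634.
fm × 0.43 + 1 − fm = 0.7634  ⇒  fm × (0.43 − 1) = −0.2366  ⇒  fm = 0.42.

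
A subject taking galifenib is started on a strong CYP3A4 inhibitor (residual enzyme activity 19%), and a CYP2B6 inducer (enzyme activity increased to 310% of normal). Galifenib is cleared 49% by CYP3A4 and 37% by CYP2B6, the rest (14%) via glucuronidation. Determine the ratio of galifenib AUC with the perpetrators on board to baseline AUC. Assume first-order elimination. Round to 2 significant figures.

0.72

CYP3A4: 0.49 × 0.19 = 0.0931
CYP2B6: 0.37 × 3.1 = 1.147
Other: 0.14 (unchanged)
Relative clearance = 0.0931 + 1.147 + 0.14 = 1.3801.
Net AUC ratio = 1 / 1.3801 = 0.72.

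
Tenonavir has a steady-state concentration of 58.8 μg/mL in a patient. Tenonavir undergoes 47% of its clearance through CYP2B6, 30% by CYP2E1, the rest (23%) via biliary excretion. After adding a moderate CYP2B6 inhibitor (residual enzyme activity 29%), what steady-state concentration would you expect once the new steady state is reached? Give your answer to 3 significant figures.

The CYP2B6 pathway (47% of clearance) falls to 0.29× activity: 0.47 × 0.29 = 0.1363.
CYP2E1 (30%) and the residual 23% are unaffected.
CL_new/CL_old = 0.1363 + 0.3 + 0.23 = 0.6663.
New steady-state concentration = baseline ÷ relative clearance = 58.8 / 0.6663 = 88.2 μg/mL.

88.2 μg/mL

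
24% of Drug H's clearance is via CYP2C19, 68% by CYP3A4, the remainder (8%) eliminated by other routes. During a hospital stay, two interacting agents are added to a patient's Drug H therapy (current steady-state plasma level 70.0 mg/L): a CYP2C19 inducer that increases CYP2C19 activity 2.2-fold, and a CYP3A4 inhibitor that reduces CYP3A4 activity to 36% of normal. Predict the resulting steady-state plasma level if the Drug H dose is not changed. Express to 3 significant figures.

The CYP2C19 pathway (24% of clearance) is boosted to 2.2× activity: 0.24 × 2.2 = 0.528.
The CYP3A4 pathway (68% of clearance) drops to 0.36× activity: 0.68 × 0.36 = 0.2448.
The remaining 8% of clearance is unaffected.
Relative clearance = 0.528 + 0.2448 + 0.08 = 0.8528.
Dividing the baseline by the relative clearance: 70.0 / 0.8528 = 82.1 mg/L.

82.1 mg/L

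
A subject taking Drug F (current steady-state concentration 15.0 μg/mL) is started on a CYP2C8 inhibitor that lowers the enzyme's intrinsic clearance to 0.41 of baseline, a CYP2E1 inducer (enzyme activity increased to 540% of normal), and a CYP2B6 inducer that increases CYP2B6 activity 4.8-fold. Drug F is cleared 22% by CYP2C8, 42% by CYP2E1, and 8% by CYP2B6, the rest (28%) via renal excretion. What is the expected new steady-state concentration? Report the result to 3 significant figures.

4.96 μg/mL

CYP2C8: 0.22 × 0.41 = 0.0902
CYP2E1: 0.42 × 5.4 = 2.268
CYP2B6: 0.08 × 4.8 = 0.384
Other: 0.28 (unchanged)
CL_new/CL_old = 0.0902 + 2.268 + 0.384 + 0.28 = 3.0222.
Steady-state concentration ∝ 1/CL: new value = 15.0 / 3.0222 = 4.96 μg/mL.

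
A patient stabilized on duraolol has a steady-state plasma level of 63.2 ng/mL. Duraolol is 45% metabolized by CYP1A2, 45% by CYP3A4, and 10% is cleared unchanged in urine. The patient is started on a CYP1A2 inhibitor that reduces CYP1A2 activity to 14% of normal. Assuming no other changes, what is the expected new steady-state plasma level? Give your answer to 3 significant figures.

103 ng/mL

The CYP1A2 pathway (45% of clearance) falls to 0.14× activity: 0.45 × 0.14 = 0.063.
CYP3A4 (45%) and the residual 10% are unaffected.
New clearance relative to baseline: 0.063 + 0.45 + 0.1 = 0.613.
New steady-state plasma level = baseline ÷ relative clearance = 63.2 / 0.613 = 103 ng/mL.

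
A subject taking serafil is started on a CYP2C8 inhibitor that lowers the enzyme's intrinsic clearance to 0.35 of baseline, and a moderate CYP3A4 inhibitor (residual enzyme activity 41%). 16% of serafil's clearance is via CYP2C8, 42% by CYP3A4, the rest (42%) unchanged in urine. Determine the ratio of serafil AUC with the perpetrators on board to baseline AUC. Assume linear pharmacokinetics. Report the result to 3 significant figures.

The CYP2C8 pathway (16% of clearance) drops to 0.35× activity: 0.16 × 0.35 = 0.056.
The CYP3A4 pathway (42% of clearance) falls to 0.41× activity: 0.42 × 0.41 = 0.1722.
Non-CYP routes (42%) are unchanged.
CL_new/CL_old = 0.056 + 0.1722 + 0.42 = 0.6482.
AUC ∝ 1/CL: fold-change = 1 / 0.6482 = 1.54.

1.54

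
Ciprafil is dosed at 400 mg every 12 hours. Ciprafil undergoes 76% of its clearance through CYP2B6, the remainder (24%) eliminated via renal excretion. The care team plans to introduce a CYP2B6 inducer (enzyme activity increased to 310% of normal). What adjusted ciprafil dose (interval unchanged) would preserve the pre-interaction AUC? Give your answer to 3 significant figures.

CYP2B6: 0.76 × 3.1 = 2.356
Other: 0.24 (unchanged)
New clearance relative to baseline: 2.356 + 0.24 = 2.596.
Css,avg = (dose rate)/CL, so holding Css fixed requires dose ∝ CL: 400 × 2.596 = 1.04 × 10³ mg.

1.04 × 10³ mg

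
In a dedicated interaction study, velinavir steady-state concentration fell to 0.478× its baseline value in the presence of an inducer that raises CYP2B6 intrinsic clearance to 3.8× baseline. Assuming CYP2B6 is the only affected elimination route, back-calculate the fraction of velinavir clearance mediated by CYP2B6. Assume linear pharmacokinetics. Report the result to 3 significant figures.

0.390

Let x = fm,CYP2B6. Because steady-state concentration ∝ 1/CL, relative clearance rose to 1/0.478 = 2.092.
Setting x·3.8 + (1 − x) = 2.092 and solving: x = (2.092 − 1)/(3.8 − 1) = 0.390.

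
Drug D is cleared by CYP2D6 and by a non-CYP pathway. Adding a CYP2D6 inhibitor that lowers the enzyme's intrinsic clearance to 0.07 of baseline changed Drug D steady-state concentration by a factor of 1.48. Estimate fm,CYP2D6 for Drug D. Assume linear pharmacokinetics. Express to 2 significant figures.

0.35

Call the CYP2D6 fraction fm. After the interaction, CL_new/CL_old = fm × 0.07 + (1 − fm).
Steady-state concentration ratio = 1 / (new CL fraction), so new CL fraction = 1 / 1.48 = 0.6757.
fm × 0.07 + 1 − fm = 0.6757  ⇒  fm × (0.07 − 1) = −0.3243  ⇒  fm = 0.35.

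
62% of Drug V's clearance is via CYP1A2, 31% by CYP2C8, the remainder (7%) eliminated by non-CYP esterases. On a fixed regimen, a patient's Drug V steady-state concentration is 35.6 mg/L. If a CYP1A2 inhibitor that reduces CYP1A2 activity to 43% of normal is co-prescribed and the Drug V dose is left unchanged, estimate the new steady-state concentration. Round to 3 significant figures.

55.1 mg/L

The CYP1A2 pathway (62% of clearance) drops to 0.43× activity: 0.62 × 0.43 = 0.2666.
CYP2C8 (31%) and the residual 7% are unaffected.
Relative clearance = 0.2666 + 0.31 + 0.07 = 0.6466.
Steady-state concentration ∝ 1/CL, so new value = 35.6 / 0.6466 = 55.1 mg/L.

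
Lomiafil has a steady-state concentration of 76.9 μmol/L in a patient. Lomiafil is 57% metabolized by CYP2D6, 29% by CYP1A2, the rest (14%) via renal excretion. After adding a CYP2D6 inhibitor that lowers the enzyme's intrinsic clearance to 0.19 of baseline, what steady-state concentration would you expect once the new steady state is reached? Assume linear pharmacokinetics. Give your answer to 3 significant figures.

143 μmol/L

CYP2D6: 0.57 × 0.19 = 0.1083
CYP1A2: 0.29 (unchanged)
Other: 0.14 (unchanged)
Relative clearance = 0.1083 + 0.29 + 0.14 = 0.5383.
Steady-state concentration ∝ 1/CL, so new value = 76.9 / 0.5383 = 143 μmol/L.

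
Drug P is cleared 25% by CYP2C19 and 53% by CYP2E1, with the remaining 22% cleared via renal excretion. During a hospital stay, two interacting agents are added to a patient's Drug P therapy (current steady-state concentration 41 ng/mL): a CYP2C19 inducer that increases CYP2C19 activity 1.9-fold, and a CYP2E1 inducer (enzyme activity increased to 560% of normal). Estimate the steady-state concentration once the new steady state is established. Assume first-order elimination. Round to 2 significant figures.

The CYP2C19 pathway (25% of clearance) is boosted to 1.9× activity: 0.25 × 1.9 = 0.475.
The CYP2E1 pathway (53% of clearance) is boosted to 5.6× activity: 0.53 × 5.6 = 2.968.
The remaining 22% of clearance is unaffected.
CL_new/CL_old = 0.475 + 2.968 + 0.22 = 3.663.
New steady-state concentration = 41 / 3.663 = 11 ng/mL (concentration scales inversely with clearance).

11 ng/mL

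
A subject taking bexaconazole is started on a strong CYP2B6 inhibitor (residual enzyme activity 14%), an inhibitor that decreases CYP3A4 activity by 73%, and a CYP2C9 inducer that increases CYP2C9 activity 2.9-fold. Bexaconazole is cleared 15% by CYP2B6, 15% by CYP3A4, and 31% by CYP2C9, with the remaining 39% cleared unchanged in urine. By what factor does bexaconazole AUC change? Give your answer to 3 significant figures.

The CYP2B6 pathway (15% of clearance) falls to 0.14× activity: 0.15 × 0.14 = 0.021.
The CYP3A4 pathway (15% of clearance) falls to 0.27× activity: 0.15 × 0.27 = 0.0405.
The CYP2C9 pathway (31% of clearance) rises to 2.9× activity: 0.31 × 2.9 = 0.899.
The remaining 39% of clearance is unaffected.
Relative clearance = 0.021 + 0.0405 + 0.899 + 0.39 = 1.3505.
Net AUC ratio = 1 / 1.3505 = 0.740.

0.740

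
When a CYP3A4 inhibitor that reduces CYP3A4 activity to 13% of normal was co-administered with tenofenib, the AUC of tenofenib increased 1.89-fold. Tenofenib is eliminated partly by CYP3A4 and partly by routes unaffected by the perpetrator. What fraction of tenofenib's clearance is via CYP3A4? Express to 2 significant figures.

Call the CYP3A4 fraction fm. After the interaction, CL_new/CL_old = fm × 0.13 + (1 − fm).
AUC ratio = 1 / (new CL fraction), so new CL fraction = 1 / 1.89 = 0.5291.
fm × 0.13 + 1 − fm = 0.5291  ⇒  fm × (0.13 − 1) = −0.4709  ⇒  fm = 0.54.

0.54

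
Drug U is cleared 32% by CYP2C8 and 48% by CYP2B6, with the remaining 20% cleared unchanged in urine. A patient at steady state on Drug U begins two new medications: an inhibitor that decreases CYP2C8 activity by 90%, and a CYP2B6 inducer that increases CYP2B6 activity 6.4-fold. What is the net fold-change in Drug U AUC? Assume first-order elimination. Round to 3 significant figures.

The CYP2C8 pathway (32% of clearance) drops to 0.1× activity: 0.32 × 0.1 = 0.032.
The CYP2B6 pathway (48% of clearance) is boosted to 6.4× activity: 0.48 × 6.4 = 3.072.
The remaining 20% of clearance is unaffected.
Relative clearance = 0.032 + 3.072 + 0.2 = 3.304.
Because AUC varies inversely with clearance, the combined effect is 1 / 3.304 = 0.303.

0.303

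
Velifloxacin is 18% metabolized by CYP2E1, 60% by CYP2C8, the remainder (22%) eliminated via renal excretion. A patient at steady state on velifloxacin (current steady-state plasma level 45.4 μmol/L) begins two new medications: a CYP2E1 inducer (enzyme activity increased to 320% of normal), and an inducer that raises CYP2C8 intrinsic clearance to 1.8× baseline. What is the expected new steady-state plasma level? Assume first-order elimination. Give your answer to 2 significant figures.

24 μmol/L

CYP2E1: 0.18 × 3.2 = 0.576
CYP2C8: 0.6 × 1.8 = 1.08
Other: 0.22 (unchanged)
Relative clearance = 0.576 + 1.08 + 0.22 = 1.876.
New steady-state plasma level = 45.4 / 1.876 = 24 μmol/L (concentration scales inversely with clearance).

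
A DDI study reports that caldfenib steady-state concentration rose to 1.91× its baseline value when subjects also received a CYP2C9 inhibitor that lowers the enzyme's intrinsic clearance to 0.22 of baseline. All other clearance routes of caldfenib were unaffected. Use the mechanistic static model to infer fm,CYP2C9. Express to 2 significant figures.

0.61

Let x = fm,CYP2C9. Because steady-state concentration ∝ 1/CL, relative clearance fell to 1/1.91 = 0.5236.
Setting x·0.22 + (1 − x) = 0.5236 and solving: x = (0.5236 − 1)/(0.22 − 1) = 0.61.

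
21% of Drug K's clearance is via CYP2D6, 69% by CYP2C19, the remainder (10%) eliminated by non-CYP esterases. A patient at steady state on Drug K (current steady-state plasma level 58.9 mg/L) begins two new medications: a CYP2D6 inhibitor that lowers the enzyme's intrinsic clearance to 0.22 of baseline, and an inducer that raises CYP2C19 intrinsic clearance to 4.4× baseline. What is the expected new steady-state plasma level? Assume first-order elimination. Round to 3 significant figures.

18.5 mg/L

CYP2D6: 0.21 × 0.22 = 0.0462
CYP2C19: 0.69 × 4.4 = 3.036
Other: 0.1 (unchanged)
New clearance relative to baseline: 0.0462 + 3.036 + 0.1 = 3.1822.
Steady-state plasma level ∝ 1/CL: new value = 58.9 / 3.1822 = 18.5 mg/L.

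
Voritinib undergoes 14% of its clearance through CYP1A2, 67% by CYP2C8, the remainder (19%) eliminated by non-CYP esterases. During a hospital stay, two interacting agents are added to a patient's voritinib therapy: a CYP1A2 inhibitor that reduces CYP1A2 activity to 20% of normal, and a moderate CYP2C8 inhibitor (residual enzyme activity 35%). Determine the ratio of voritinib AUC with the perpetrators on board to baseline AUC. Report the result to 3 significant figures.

The CYP1A2 pathway (14% of clearance) drops to 0.2× activity: 0.14 × 0.2 = 0.028.
The CYP2C8 pathway (67% of clearance) falls to 0.35× activity: 0.67 × 0.35 = 0.2345.
The remaining 19% of clearance is unaffected.
Relative clearance = 0.028 + 0.2345 + 0.19 = 0.4525.
Because AUC varies inversely with clearance, the combined effect is 1 / 0.4525 = 2.21.

2.21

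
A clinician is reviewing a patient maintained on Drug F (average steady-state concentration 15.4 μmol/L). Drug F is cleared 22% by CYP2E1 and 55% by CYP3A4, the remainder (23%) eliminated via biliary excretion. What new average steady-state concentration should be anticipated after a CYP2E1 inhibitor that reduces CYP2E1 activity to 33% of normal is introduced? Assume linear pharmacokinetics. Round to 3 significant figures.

The CYP2E1 pathway (22% of clearance) falls to 0.33× activity: 0.22 × 0.33 = 0.0726.
CYP3A4 (55%) and the residual 23% are unaffected.
Relative clearance = 0.0726 + 0.55 + 0.23 = 0.8526.
New average steady-state concentration = baseline ÷ relative clearance = 15.4 / 0.8526 = 18.1 μmol/L.

18.1 μmol/L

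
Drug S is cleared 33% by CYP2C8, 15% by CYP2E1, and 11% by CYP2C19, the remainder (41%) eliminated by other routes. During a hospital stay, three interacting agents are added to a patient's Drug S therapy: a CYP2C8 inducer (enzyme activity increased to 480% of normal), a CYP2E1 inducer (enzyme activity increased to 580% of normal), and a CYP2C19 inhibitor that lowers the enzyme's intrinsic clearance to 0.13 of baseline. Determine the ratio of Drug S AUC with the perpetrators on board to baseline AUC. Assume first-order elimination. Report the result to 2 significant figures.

0.35

The CYP2C8 pathway (33% of clearance) rises to 4.8× activity: 0.33 × 4.8 = 1.584.
The CYP2E1 pathway (15% of clearance) increases to 5.8× activity: 0.15 × 5.8 = 0.87.
The CYP2C19 pathway (11% of clearance) falls to 0.13× activity: 0.11 × 0.13 = 0.0143.
Non-CYP routes (41%) are unchanged.
Relative clearance = 1.584 + 0.87 + 0.0143 + 0.41 = 2.8783.
AUC ∝ 1/CL: fold-change = 1 / 2.8783 = 0.35.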